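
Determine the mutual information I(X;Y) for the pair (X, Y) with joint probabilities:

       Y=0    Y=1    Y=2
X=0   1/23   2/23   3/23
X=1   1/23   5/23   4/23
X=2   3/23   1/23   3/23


H(X) = 1.5505, H(Y) = 1.5310, H(X,Y) = 2.9638
I(X;Y) = H(X) + H(Y) - H(X,Y) = 0.1177 bits


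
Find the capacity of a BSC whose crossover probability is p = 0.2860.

For BSC with error probability p:
C = 1 - H(p) where H(p) is binary entropy
H(0.2860) = -0.2860 × log₂(0.2860) - 0.7140 × log₂(0.7140)
H(p) = 0.8635
C = 1 - 0.8635 = 0.1365 bits/use


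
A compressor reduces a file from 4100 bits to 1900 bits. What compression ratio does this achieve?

Compression ratio = Original / Compressed
= 4100 / 1900 = 2.16:1


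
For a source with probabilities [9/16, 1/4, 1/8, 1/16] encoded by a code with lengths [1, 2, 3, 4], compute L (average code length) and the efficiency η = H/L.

Average length L = Σ p_i × l_i = 1.6875 bits
Entropy H = 1.5919 bits
Efficiency η = H/L × 100% = 94.34%


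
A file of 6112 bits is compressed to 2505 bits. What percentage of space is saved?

Space savings = (1 - Compressed/Original) × 100%
= (1 - 2505/6112) × 100%
= 59.02%


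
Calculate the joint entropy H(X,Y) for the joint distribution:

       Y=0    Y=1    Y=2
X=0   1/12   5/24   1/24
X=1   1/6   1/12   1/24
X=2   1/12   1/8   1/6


H(X,Y) = -Σ p(x,y) log₂ p(x,y)
  p(0,0)=1/12: -0.0833 × log₂(0.0833) = 0.2987
  p(0,1)=5/24: -0.2083 × log₂(0.2083) = 0.4715
  p(0,2)=1/24: -0.0417 × log₂(0.0417) = 0.1910
  p(1,0)=1/6: -0.1667 × log₂(0.1667) = 0.4308
  p(1,1)=1/12: -0.0833 × log₂(0.0833) = 0.2987
  p(1,2)=1/24: -0.0417 × log₂(0.0417) = 0.1910
  p(2,0)=1/12: -0.0833 × log₂(0.0833) = 0.2987
  p(2,1)=1/8: -0.1250 × log₂(0.1250) = 0.3750
  p(2,2)=1/6: -0.1667 × log₂(0.1667) = 0.4308
H(X,Y) = 2.9864 bits


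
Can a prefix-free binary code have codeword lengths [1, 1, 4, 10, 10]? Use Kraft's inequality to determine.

Kraft inequality: Σ 2^(-l_i) ≤ 1 for prefix-free code
Calculating: 2^(-1) + 2^(-1) + 2^(-4) + 2^(-10) + 2^(-10)
= 0.5 + 0.5 + 0.0625 + 0.0009765625 + 0.0009765625
= 1.0645
Since 1.0645 > 1, prefix-free code does not exist


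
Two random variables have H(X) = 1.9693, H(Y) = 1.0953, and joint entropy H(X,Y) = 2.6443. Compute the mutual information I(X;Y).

I(X;Y) = H(X) + H(Y) - H(X,Y)
I(X;Y) = 1.9693 + 1.0953 - 2.6443 = 0.4203 bits


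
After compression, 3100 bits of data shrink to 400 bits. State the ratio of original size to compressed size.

Compression ratio = Original / Compressed
= 3100 / 400 = 7.75:1


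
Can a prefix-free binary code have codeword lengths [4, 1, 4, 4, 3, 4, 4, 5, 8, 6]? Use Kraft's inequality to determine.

Kraft inequality: Σ 2^(-l_i) ≤ 1 for prefix-free code
Calculating: 2^(-4) + 2^(-1) + 2^(-4) + 2^(-4) + 2^(-3) + 2^(-4) + 2^(-4) + 2^(-5) + 2^(-8) + 2^(-6)
= 0.0625 + 0.5 + 0.0625 + 0.0625 + 0.125 + 0.0625 + 0.0625 + 0.03125 + 0.00390625 + 0.015625
= 0.9883
Since 0.9883 ≤ 1, prefix-free code exists


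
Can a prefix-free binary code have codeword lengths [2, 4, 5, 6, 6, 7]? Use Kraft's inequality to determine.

Kraft inequality: Σ 2^(-l_i) ≤ 1 for prefix-free code
Calculating: 2^(-2) + 2^(-4) + 2^(-5) + 2^(-6) + 2^(-6) + 2^(-7)
= 0.25 + 0.0625 + 0.03125 + 0.015625 + 0.015625 + 0.0078125
= 0.3828
Since 0.3828 ≤ 1, prefix-free code exists


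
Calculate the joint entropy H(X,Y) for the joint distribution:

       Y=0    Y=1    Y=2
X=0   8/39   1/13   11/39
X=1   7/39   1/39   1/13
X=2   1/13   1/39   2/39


H(X,Y) = -Σ p(x,y) log₂ p(x,y)
  p(0,0)=8/39: -0.2051 × log₂(0.2051) = 0.4688
  p(0,1)=1/13: -0.0769 × log₂(0.0769) = 0.2846
  p(0,2)=11/39: -0.2821 × log₂(0.2821) = 0.5150
  p(1,0)=7/39: -0.1795 × log₂(0.1795) = 0.4448
  p(1,1)=1/39: -0.0256 × log₂(0.0256) = 0.1355
  p(1,2)=1/13: -0.0769 × log₂(0.0769) = 0.2846
  p(2,0)=1/13: -0.0769 × log₂(0.0769) = 0.2846
  p(2,1)=1/39: -0.0256 × log₂(0.0256) = 0.1355
  p(2,2)=2/39: -0.0513 × log₂(0.0513) = 0.2198
H(X,Y) = 2.7734 bits


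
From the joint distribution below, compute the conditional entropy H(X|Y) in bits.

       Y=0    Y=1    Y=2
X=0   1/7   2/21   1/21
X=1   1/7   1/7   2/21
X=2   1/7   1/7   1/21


H(X|Y) = Σ_y p(y) H(X|Y=y)
  p(Y=0) = 3/7, H(X|Y=0) = 1.5850
  p(Y=1) = 8/21, H(X|Y=1) = 1.5613
  p(Y=2) = 4/21, H(X|Y=2) = 1.5000
H(X|Y) = 0.4286×1.5850 + 0.3810×1.5613 + 0.1905×1.5000 = 1.5598 bits


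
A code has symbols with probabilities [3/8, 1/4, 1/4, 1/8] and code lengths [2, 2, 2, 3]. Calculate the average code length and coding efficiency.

Average length L = Σ p_i × l_i = 2.1250 bits
Entropy H = 1.9056 bits
Efficiency η = H/L × 100% = 89.68%


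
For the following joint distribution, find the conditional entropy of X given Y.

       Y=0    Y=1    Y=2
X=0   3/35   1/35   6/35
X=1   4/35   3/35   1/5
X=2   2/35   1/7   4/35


H(X|Y) = Σ_y p(y) H(X|Y=y)
  p(Y=0) = 9/35, H(X|Y=0) = 1.5305
  p(Y=1) = 9/35, H(X|Y=1) = 1.3516
  p(Y=2) = 17/35, H(X|Y=2) = 1.5486
H(X|Y) = 0.2571×1.5305 + 0.2571×1.3516 + 0.4857×1.5486 = 1.4933 bits


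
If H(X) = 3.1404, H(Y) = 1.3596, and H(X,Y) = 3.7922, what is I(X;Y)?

I(X;Y) = H(X) + H(Y) - H(X,Y)
I(X;Y) = 3.1404 + 1.3596 - 3.7922 = 0.7078 bits


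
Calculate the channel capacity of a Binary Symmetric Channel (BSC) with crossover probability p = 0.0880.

For BSC with error probability p:
C = 1 - H(p) where H(p) is binary entropy
H(0.0880) = -0.0880 × log₂(0.0880) - 0.9120 × log₂(0.9120)
H(p) = 0.4298
C = 1 - 0.4298 = 0.5702 bits/use


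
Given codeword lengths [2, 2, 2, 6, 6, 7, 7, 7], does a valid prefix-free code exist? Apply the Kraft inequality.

Kraft inequality: Σ 2^(-l_i) ≤ 1 for prefix-free code
Calculating: 2^(-2) + 2^(-2) + 2^(-2) + 2^(-6) + 2^(-6) + 2^(-7) + 2^(-7) + 2^(-7)
= 0.25 + 0.25 + 0.25 + 0.015625 + 0.015625 + 0.0078125 + 0.0078125 + 0.0078125
= 0.8047
Since 0.8047 ≤ 1, prefix-free code exists


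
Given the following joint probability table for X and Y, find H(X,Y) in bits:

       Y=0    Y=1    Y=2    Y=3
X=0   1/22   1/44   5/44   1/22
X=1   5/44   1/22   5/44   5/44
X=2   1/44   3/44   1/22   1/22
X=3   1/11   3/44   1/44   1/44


H(X,Y) = -Σ p(x,y) log₂ p(x,y)
  p(0,0)=1/22: -0.0455 × log₂(0.0455) = 0.2027
  p(0,1)=1/44: -0.0227 × log₂(0.0227) = 0.1241
  p(0,2)=5/44: -0.1136 × log₂(0.1136) = 0.3565
  p(0,3)=1/22: -0.0455 × log₂(0.0455) = 0.2027
  p(1,0)=5/44: -0.1136 × log₂(0.1136) = 0.3565
  p(1,1)=1/22: -0.0455 × log₂(0.0455) = 0.2027
  p(1,2)=5/44: -0.1136 × log₂(0.1136) = 0.3565
  p(1,3)=5/44: -0.1136 × log₂(0.1136) = 0.3565
  p(2,0)=1/44: -0.0227 × log₂(0.0227) = 0.1241
  p(2,1)=3/44: -0.0682 × log₂(0.0682) = 0.2642
  p(2,2)=1/22: -0.0455 × log₂(0.0455) = 0.2027
  p(2,3)=1/22: -0.0455 × log₂(0.0455) = 0.2027
  p(3,0)=1/11: -0.0909 × log₂(0.0909) = 0.3145
  p(3,1)=3/44: -0.0682 × log₂(0.0682) = 0.2642
  p(3,2)=1/44: -0.0227 × log₂(0.0227) = 0.1241
  p(3,3)=1/44: -0.0227 × log₂(0.0227) = 0.1241
H(X,Y) = 3.7788 bits


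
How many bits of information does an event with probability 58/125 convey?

Information content I(x) = -log₂(p(x))
I = -log₂(58/125) = -log₂(0.4640)
I = 1.1078 bits


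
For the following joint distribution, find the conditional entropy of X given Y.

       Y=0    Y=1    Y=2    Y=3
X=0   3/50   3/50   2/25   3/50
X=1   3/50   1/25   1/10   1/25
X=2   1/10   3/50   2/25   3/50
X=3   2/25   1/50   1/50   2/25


H(X|Y) = Σ_y p(y) H(X|Y=y)
  p(Y=0) = 3/10, H(X|Y=0) = 1.9656
  p(Y=1) = 9/50, H(X|Y=1) = 1.8911
  p(Y=2) = 7/25, H(X|Y=2) = 1.8352
  p(Y=3) = 6/25, H(X|Y=3) = 1.9591
H(X|Y) = 0.3000×1.9656 + 0.1800×1.8911 + 0.2800×1.8352 + 0.2400×1.9591 = 1.9141 bits


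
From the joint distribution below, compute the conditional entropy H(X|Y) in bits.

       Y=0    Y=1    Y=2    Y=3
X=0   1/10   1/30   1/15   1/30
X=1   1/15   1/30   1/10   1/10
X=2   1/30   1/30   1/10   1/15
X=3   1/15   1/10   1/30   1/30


H(X|Y) = Σ_y p(y) H(X|Y=y)
  p(Y=0) = 4/15, H(X|Y=0) = 1.9056
  p(Y=1) = 1/5, H(X|Y=1) = 1.7925
  p(Y=2) = 3/10, H(X|Y=2) = 1.8911
  p(Y=3) = 7/30, H(X|Y=3) = 1.8424
H(X|Y) = 0.2667×1.9056 + 0.2000×1.7925 + 0.3000×1.8911 + 0.2333×1.8424 = 1.8639 bits


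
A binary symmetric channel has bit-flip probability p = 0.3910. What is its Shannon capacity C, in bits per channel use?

For BSC with error probability p:
C = 1 - H(p) where H(p) is binary entropy
H(0.3910) = -0.3910 × log₂(0.3910) - 0.6090 × log₂(0.6090)
H(p) = 0.9654
C = 1 - 0.9654 = 0.0346 bits/use


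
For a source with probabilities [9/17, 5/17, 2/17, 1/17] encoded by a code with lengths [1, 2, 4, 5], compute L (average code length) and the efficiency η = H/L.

Average length L = Σ p_i × l_i = 1.8824 bits
Entropy H = 1.6087 bits
Efficiency η = H/L × 100% = 85.46%


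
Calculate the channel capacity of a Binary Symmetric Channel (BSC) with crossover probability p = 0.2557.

For BSC with error probability p:
C = 1 - H(p) where H(p) is binary entropy
H(0.2557) = -0.2557 × log₂(0.2557) - 0.7443 × log₂(0.7443)
H(p) = 0.8202
C = 1 - 0.8202 = 0.1798 bits/use


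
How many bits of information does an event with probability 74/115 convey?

Information content I(x) = -log₂(p(x))
I = -log₂(74/115) = -log₂(0.6435)
I = 0.6360 bits


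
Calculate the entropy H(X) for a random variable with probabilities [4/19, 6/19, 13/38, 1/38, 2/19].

H(X) = -Σ p(x) log₂ p(x)
  -4/19 × log₂(4/19) = 0.4732
  -6/19 × log₂(6/19) = 0.5251
  -13/38 × log₂(13/38) = 0.5294
  -1/38 × log₂(1/38) = 0.1381
  -2/19 × log₂(2/19) = 0.3419
H(X) = 2.0078 bits


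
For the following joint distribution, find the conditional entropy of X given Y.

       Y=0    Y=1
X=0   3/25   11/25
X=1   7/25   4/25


H(X|Y) = Σ_y p(y) H(X|Y=y)
  p(Y=0) = 2/5, H(X|Y=0) = 0.8813
  p(Y=1) = 3/5, H(X|Y=1) = 0.8366
H(X|Y) = 0.4000×0.8813 + 0.6000×0.8366 = 0.8545 bits


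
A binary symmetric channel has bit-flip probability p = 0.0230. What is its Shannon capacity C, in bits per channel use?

For BSC with error probability p:
C = 1 - H(p) where H(p) is binary entropy
H(0.0230) = -0.0230 × log₂(0.0230) - 0.9770 × log₂(0.9770)
H(p) = 0.1580
C = 1 - 0.1580 = 0.8420 bits/use


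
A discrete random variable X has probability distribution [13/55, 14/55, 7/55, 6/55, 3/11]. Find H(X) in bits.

H(X) = -Σ p(x) log₂ p(x)
  -13/55 × log₂(13/55) = 0.4919
  -14/55 × log₂(14/55) = 0.5025
  -7/55 × log₂(7/55) = 0.3785
  -6/55 × log₂(6/55) = 0.3487
  -3/11 × log₂(3/11) = 0.5112
H(X) = 2.2328 bits


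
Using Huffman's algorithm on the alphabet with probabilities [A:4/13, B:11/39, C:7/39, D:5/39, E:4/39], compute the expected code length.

Huffman tree construction:
Combine smallest probabilities repeatedly
Resulting codes:
  A: 11 (length 2)
  B: 10 (length 2)
  C: 00 (length 2)
  D: 011 (length 3)
  E: 010 (length 3)
Average length = Σ p(s) × length(s) = 2.2308 bits


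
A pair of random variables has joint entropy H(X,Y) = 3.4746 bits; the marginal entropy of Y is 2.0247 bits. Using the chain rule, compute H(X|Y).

Chain rule: H(X,Y) = H(X|Y) + H(Y)
H(X|Y) = H(X,Y) - H(Y) = 3.4746 - 2.0247 = 1.4499 bits


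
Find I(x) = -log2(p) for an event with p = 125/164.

Information content I(x) = -log₂(p(x))
I = -log₂(125/164) = -log₂(0.7622)
I = 0.3918 bits


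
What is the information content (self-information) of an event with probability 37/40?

Information content I(x) = -log₂(p(x))
I = -log₂(37/40) = -log₂(0.9250)
I = 0.1125 bits


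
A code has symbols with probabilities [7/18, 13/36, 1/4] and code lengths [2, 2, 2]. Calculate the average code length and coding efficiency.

Average length L = Σ p_i × l_i = 2.0000 bits
Entropy H = 1.5605 bits
Efficiency η = H/L × 100% = 78.03%


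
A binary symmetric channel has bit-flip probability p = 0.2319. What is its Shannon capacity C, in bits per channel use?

For BSC with error probability p:
C = 1 - H(p) where H(p) is binary entropy
H(0.2319) = -0.2319 × log₂(0.2319) - 0.7681 × log₂(0.7681)
H(p) = 0.7813
C = 1 - 0.7813 = 0.2187 bits/use


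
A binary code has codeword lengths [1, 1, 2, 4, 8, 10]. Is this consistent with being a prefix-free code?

Kraft inequality: Σ 2^(-l_i) ≤ 1 for prefix-free code
Calculating: 2^(-1) + 2^(-1) + 2^(-2) + 2^(-4) + 2^(-8) + 2^(-10)
= 0.5 + 0.5 + 0.25 + 0.0625 + 0.00390625 + 0.0009765625
= 1.3174
Since 1.3174 > 1, prefix-free code does not exist


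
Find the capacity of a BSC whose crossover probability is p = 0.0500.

For BSC with error probability p:
C = 1 - H(p) where H(p) is binary entropy
H(0.0500) = -0.0500 × log₂(0.0500) - 0.9500 × log₂(0.9500)
H(p) = 0.2864
C = 1 - 0.2864 = 0.7136 bits/use


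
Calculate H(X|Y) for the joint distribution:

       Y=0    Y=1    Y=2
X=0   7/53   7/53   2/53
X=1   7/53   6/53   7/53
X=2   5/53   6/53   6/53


H(X|Y) = Σ_y p(y) H(X|Y=y)
  p(Y=0) = 19/53, H(X|Y=0) = 1.5683
  p(Y=1) = 19/53, H(X|Y=1) = 1.5810
  p(Y=2) = 15/53, H(X|Y=2) = 1.4295
H(X|Y) = 0.3585×1.5683 + 0.3585×1.5810 + 0.2830×1.4295 = 1.5336 bits


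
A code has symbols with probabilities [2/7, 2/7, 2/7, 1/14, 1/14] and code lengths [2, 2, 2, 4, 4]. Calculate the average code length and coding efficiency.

Average length L = Σ p_i × l_i = 2.2857 bits
Entropy H = 2.0931 bits
Efficiency η = H/L × 100% = 91.57%


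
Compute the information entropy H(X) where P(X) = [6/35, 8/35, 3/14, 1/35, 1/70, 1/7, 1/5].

H(X) = -Σ p(x) log₂ p(x)
  -6/35 × log₂(6/35) = 0.4362
  -8/35 × log₂(8/35) = 0.4867
  -3/14 × log₂(3/14) = 0.4762
  -1/35 × log₂(1/35) = 0.1466
  -1/70 × log₂(1/70) = 0.0876
  -1/7 × log₂(1/7) = 0.4011
  -1/5 × log₂(1/5) = 0.4644
H(X) = 2.4986 bits


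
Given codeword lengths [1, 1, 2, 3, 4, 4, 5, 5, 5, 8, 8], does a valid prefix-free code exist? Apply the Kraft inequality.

Kraft inequality: Σ 2^(-l_i) ≤ 1 for prefix-free code
Calculating: 2^(-1) + 2^(-1) + 2^(-2) + 2^(-3) + 2^(-4) + 2^(-4) + 2^(-5) + 2^(-5) + 2^(-5) + 2^(-8) + 2^(-8)
= 0.5 + 0.5 + 0.25 + 0.125 + 0.0625 + 0.0625 + 0.03125 + 0.03125 + 0.03125 + 0.00390625 + 0.00390625
= 1.6016
Since 1.6016 > 1, prefix-free code does not exist


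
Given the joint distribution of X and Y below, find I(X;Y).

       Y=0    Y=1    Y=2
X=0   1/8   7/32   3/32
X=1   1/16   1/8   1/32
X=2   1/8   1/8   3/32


H(X) = 1.5310, H(Y) = 1.5164, H(X,Y) = 3.0262
I(X;Y) = H(X) + H(Y) - H(X,Y) = 0.0212 bits


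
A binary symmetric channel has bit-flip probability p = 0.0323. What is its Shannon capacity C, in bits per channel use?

For BSC with error probability p:
C = 1 - H(p) where H(p) is binary entropy
H(0.0323) = -0.0323 × log₂(0.0323) - 0.9677 × log₂(0.9677)
H(p) = 0.2058
C = 1 - 0.2058 = 0.7942 bits/use


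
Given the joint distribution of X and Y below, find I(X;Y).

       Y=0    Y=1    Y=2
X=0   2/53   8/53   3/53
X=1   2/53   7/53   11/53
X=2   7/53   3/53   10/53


H(X) = 1.5584, H(Y) = 1.5175, H(X,Y) = 2.9338
I(X;Y) = H(X) + H(Y) - H(X,Y) = 0.1421 bits


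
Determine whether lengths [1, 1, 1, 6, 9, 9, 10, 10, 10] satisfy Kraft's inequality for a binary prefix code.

Kraft inequality: Σ 2^(-l_i) ≤ 1 for prefix-free code
Calculating: 2^(-1) + 2^(-1) + 2^(-1) + 2^(-6) + 2^(-9) + 2^(-9) + 2^(-10) + 2^(-10) + 2^(-10)
= 0.5 + 0.5 + 0.5 + 0.015625 + 0.001953125 + 0.001953125 + 0.0009765625 + 0.0009765625 + 0.0009765625
= 1.5225
Since 1.5225 > 1, prefix-free code does not exist


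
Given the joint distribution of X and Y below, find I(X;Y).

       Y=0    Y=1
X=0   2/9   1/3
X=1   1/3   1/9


H(X) = 0.9911, H(Y) = 0.9911, H(X,Y) = 1.8911
I(X;Y) = H(X) + H(Y) - H(X,Y) = 0.0911 bits


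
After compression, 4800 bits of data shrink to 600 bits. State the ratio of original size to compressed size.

Compression ratio = Original / Compressed
= 4800 / 600 = 8.00:1


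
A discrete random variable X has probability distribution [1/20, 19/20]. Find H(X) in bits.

H(X) = -Σ p(x) log₂ p(x)
  -1/20 × log₂(1/20) = 0.2161
  -19/20 × log₂(19/20) = 0.0703
H(X) = 0.2864 bits


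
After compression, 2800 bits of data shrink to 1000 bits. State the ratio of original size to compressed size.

Compression ratio = Original / Compressed
= 2800 / 1000 = 2.80:1


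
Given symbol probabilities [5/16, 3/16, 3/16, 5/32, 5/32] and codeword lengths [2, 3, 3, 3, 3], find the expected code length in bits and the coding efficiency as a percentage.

Average length L = Σ p_i × l_i = 2.6875 bits
Entropy H = 2.2669 bits
Efficiency η = H/L × 100% = 84.35%


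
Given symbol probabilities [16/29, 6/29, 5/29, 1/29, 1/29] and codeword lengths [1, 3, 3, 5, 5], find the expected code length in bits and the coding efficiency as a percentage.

Average length L = Σ p_i × l_i = 2.0345 bits
Entropy H = 1.7159 bits
Efficiency η = H/L × 100% = 84.34%


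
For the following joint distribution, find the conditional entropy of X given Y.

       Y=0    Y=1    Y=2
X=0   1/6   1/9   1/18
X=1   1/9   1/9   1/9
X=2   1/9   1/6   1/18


H(X|Y) = Σ_y p(y) H(X|Y=y)
  p(Y=0) = 7/18, H(X|Y=0) = 1.5567
  p(Y=1) = 7/18, H(X|Y=1) = 1.5567
  p(Y=2) = 2/9, H(X|Y=2) = 1.5000
H(X|Y) = 0.3889×1.5567 + 0.3889×1.5567 + 0.2222×1.5000 = 1.5441 bits


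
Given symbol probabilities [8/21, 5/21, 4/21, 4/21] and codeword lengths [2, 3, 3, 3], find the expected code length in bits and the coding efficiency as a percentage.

Average length L = Σ p_i × l_i = 2.6190 bits
Entropy H = 1.9347 bits
Efficiency η = H/L × 100% = 73.87%


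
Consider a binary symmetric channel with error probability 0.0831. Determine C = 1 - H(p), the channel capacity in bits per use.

For BSC with error probability p:
C = 1 - H(p) where H(p) is binary entropy
H(0.0831) = -0.0831 × log₂(0.0831) - 0.9169 × log₂(0.9169)
H(p) = 0.4130
C = 1 - 0.4130 = 0.5870 bits/use


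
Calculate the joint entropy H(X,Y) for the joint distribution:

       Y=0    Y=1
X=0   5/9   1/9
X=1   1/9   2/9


H(X,Y) = -Σ p(x,y) log₂ p(x,y)
  p(0,0)=5/9: -0.5556 × log₂(0.5556) = 0.4711
  p(0,1)=1/9: -0.1111 × log₂(0.1111) = 0.3522
  p(1,0)=1/9: -0.1111 × log₂(0.1111) = 0.3522
  p(1,1)=2/9: -0.2222 × log₂(0.2222) = 0.4822
H(X,Y) = 1.6577 bits


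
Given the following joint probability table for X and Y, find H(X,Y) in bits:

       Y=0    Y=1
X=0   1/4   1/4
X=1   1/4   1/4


H(X,Y) = -Σ p(x,y) log₂ p(x,y)
  p(0,0)=1/4: -0.2500 × log₂(0.2500) = 0.5000
  p(0,1)=1/4: -0.2500 × log₂(0.2500) = 0.5000
  p(1,0)=1/4: -0.2500 × log₂(0.2500) = 0.5000
  p(1,1)=1/4: -0.2500 × log₂(0.2500) = 0.5000
H(X,Y) = 2.0000 bits


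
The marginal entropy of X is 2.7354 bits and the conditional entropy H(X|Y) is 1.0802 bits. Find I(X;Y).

I(X;Y) = H(X) - H(X|Y)
I(X;Y) = 2.7354 - 1.0802 = 1.6552 bits


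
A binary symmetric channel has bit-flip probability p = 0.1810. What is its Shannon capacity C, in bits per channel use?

For BSC with error probability p:
C = 1 - H(p) where H(p) is binary entropy
H(0.1810) = -0.1810 × log₂(0.1810) - 0.8190 × log₂(0.8190)
H(p) = 0.6823
C = 1 - 0.6823 = 0.3177 bits/use


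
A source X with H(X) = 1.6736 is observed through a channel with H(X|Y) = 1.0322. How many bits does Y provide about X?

I(X;Y) = H(X) - H(X|Y)
I(X;Y) = 1.6736 - 1.0322 = 0.6414 bits


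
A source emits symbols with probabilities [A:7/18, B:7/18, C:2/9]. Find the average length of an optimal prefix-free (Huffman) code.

Huffman tree construction:
Combine smallest probabilities repeatedly
Resulting codes:
  A: 11 (length 2)
  B: 0 (length 1)
  C: 10 (length 2)
Average length = Σ p(s) × length(s) = 1.6111 bits


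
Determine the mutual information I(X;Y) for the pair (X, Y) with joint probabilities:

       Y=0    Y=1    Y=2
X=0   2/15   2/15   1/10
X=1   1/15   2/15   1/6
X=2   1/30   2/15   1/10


H(X) = 1.5700, H(Y) = 1.5494, H(X,Y) = 3.0696
I(X;Y) = H(X) + H(Y) - H(X,Y) = 0.0498 bits


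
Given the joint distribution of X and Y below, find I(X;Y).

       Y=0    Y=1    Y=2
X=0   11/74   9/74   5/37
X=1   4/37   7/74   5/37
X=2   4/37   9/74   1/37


H(X) = 1.5606, H(Y) = 1.5799, H(X,Y) = 3.0851
I(X;Y) = H(X) + H(Y) - H(X,Y) = 0.0554 bits


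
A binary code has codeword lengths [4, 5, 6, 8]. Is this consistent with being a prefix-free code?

Kraft inequality: Σ 2^(-l_i) ≤ 1 for prefix-free code
Calculating: 2^(-4) + 2^(-5) + 2^(-6) + 2^(-8)
= 0.0625 + 0.03125 + 0.015625 + 0.00390625
= 0.1133
Since 0.1133 ≤ 1, prefix-free code exists


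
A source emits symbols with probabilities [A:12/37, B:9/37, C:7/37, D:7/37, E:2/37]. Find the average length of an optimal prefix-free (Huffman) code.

Huffman tree construction:
Combine smallest probabilities repeatedly
Resulting codes:
  A: 11 (length 2)
  B: 01 (length 2)
  C: 101 (length 3)
  D: 00 (length 2)
  E: 100 (length 3)
Average length = Σ p(s) × length(s) = 2.2432 bits


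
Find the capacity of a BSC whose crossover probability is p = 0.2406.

For BSC with error probability p:
C = 1 - H(p) where H(p) is binary entropy
H(0.2406) = -0.2406 × log₂(0.2406) - 0.7594 × log₂(0.7594)
H(p) = 0.7960
C = 1 - 0.7960 = 0.2040 bits/use


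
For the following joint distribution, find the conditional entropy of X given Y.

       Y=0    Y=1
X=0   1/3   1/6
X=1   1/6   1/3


H(X|Y) = Σ_y p(y) H(X|Y=y)
  p(Y=0) = 1/2, H(X|Y=0) = 0.9183
  p(Y=1) = 1/2, H(X|Y=1) = 0.9183
H(X|Y) = 0.5000×0.9183 + 0.5000×0.9183 = 0.9183 bits


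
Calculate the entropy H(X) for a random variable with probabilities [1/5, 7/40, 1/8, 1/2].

H(X) = -Σ p(x) log₂ p(x)
  -1/5 × log₂(1/5) = 0.4644
  -7/40 × log₂(7/40) = 0.4401
  -1/8 × log₂(1/8) = 0.3750
  -1/2 × log₂(1/2) = 0.5000
H(X) = 1.7794 bits


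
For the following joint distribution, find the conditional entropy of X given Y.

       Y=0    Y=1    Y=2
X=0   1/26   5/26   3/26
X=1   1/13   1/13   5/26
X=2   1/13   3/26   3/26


H(X|Y) = Σ_y p(y) H(X|Y=y)
  p(Y=0) = 5/26, H(X|Y=0) = 1.5219
  p(Y=1) = 5/13, H(X|Y=1) = 1.4855
  p(Y=2) = 11/26, H(X|Y=2) = 1.5395
H(X|Y) = 0.1923×1.5219 + 0.3846×1.4855 + 0.4231×1.5395 = 1.5153 bits


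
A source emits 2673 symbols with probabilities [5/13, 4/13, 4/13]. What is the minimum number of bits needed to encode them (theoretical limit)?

Entropy H = 1.5766 bits/symbol
Minimum bits = H × n = 1.5766 × 2673
= 4214.31 bits


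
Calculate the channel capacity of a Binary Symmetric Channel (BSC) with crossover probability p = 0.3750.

For BSC with error probability p:
C = 1 - H(p) where H(p) is binary entropy
H(0.3750) = -0.3750 × log₂(0.3750) - 0.6250 × log₂(0.6250)
H(p) = 0.9544
C = 1 - 0.9544 = 0.0456 bits/use


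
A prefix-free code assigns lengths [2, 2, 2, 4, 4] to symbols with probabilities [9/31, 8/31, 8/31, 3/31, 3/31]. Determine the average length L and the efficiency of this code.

Average length L = Σ p_i × l_i = 2.3871 bits
Entropy H = 2.1787 bits
Efficiency η = H/L × 100% = 91.27%


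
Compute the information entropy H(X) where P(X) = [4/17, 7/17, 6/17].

H(X) = -Σ p(x) log₂ p(x)
  -4/17 × log₂(4/17) = 0.4912
  -7/17 × log₂(7/17) = 0.5271
  -6/17 × log₂(6/17) = 0.5303
H(X) = 1.5486 bits


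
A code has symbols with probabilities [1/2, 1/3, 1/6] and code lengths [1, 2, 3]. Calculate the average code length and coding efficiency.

Average length L = Σ p_i × l_i = 1.6667 bits
Entropy H = 1.4591 bits
Efficiency η = H/L × 100% = 87.55%


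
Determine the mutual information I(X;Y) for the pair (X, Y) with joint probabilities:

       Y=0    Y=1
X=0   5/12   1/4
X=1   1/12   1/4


H(X) = 0.9183, H(Y) = 1.0000, H(X,Y) = 1.8250
I(X;Y) = H(X) + H(Y) - H(X,Y) = 0.0933 bits


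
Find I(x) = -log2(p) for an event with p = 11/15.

Information content I(x) = -log₂(p(x))
I = -log₂(11/15) = -log₂(0.7333)
I = 0.4475 bits


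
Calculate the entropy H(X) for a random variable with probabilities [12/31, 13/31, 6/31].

H(X) = -Σ p(x) log₂ p(x)
  -12/31 × log₂(12/31) = 0.5300
  -13/31 × log₂(13/31) = 0.5258
  -6/31 × log₂(6/31) = 0.4586
H(X) = 1.5144 bits


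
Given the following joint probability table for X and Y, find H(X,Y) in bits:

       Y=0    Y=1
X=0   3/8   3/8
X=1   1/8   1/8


H(X,Y) = -Σ p(x,y) log₂ p(x,y)
  p(0,0)=3/8: -0.3750 × log₂(0.3750) = 0.5306
  p(0,1)=3/8: -0.3750 × log₂(0.3750) = 0.5306
  p(1,0)=1/8: -0.1250 × log₂(0.1250) = 0.3750
  p(1,1)=1/8: -0.1250 × log₂(0.1250) = 0.3750
H(X,Y) = 1.8113 bits


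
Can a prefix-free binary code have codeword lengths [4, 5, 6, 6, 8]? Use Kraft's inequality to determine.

Kraft inequality: Σ 2^(-l_i) ≤ 1 for prefix-free code
Calculating: 2^(-4) + 2^(-5) + 2^(-6) + 2^(-6) + 2^(-8)
= 0.0625 + 0.03125 + 0.015625 + 0.015625 + 0.00390625
= 0.1289
Since 0.1289 ≤ 1, prefix-free code exists


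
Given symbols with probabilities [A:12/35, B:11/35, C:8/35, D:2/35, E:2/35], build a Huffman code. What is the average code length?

Huffman tree construction:
Combine smallest probabilities repeatedly
Resulting codes:
  A: 11 (length 2)
  B: 10 (length 2)
  C: 01 (length 2)
  D: 000 (length 3)
  E: 001 (length 3)
Average length = Σ p(s) × length(s) = 2.1143 bits


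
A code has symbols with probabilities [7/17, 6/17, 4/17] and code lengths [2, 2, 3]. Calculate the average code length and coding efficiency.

Average length L = Σ p_i × l_i = 2.2353 bits
Entropy H = 1.5486 bits
Efficiency η = H/L × 100% = 69.28%


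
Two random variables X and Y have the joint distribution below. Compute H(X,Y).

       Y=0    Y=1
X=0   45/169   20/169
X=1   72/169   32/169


H(X,Y) = -Σ p(x,y) log₂ p(x,y)
  p(0,0)=45/169: -0.2663 × log₂(0.2663) = 0.5083
  p(0,1)=20/169: -0.1183 × log₂(0.1183) = 0.3644
  p(1,0)=72/169: -0.4260 × log₂(0.4260) = 0.5244
  p(1,1)=32/169: -0.1893 × log₂(0.1893) = 0.4546
H(X,Y) = 1.8517 bits


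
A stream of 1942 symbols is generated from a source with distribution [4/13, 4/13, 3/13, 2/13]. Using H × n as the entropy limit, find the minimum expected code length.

Entropy H = 1.9501 bits/symbol
Minimum bits = H × n = 1.9501 × 1942
= 3787.02 bits


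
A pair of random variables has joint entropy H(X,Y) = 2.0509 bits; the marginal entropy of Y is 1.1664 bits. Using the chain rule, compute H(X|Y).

Chain rule: H(X,Y) = H(X|Y) + H(Y)
H(X|Y) = H(X,Y) - H(Y) = 2.0509 - 1.1664 = 0.8845 bits


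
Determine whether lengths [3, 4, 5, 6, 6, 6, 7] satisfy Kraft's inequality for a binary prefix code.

Kraft inequality: Σ 2^(-l_i) ≤ 1 for prefix-free code
Calculating: 2^(-3) + 2^(-4) + 2^(-5) + 2^(-6) + 2^(-6) + 2^(-6) + 2^(-7)
= 0.125 + 0.0625 + 0.03125 + 0.015625 + 0.015625 + 0.015625 + 0.0078125
= 0.2734
Since 0.2734 ≤ 1, prefix-free code exists


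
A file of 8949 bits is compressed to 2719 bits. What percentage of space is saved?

Space savings = (1 - Compressed/Original) × 100%
= (1 - 2719/8949) × 100%
= 69.62%


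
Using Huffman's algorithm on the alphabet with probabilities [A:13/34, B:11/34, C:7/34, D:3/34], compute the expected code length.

Huffman tree construction:
Combine smallest probabilities repeatedly
Resulting codes:
  A: 0 (length 1)
  B: 11 (length 2)
  C: 101 (length 3)
  D: 100 (length 3)
Average length = Σ p(s) × length(s) = 1.9118 bits


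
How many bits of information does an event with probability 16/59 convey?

Information content I(x) = -log₂(p(x))
I = -log₂(16/59) = -log₂(0.2712)
I = 1.8826 bits


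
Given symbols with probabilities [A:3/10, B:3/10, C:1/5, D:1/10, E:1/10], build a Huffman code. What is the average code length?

Huffman tree construction:
Combine smallest probabilities repeatedly
Resulting codes:
  A: 10 (length 2)
  B: 11 (length 2)
  C: 00 (length 2)
  D: 010 (length 3)
  E: 011 (length 3)
Average length = Σ p(s) × length(s) = 2.2000 bits


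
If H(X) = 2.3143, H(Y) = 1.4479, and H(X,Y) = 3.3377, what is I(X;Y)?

I(X;Y) = H(X) + H(Y) - H(X,Y)
I(X;Y) = 2.3143 + 1.4479 - 3.3377 = 0.4245 bits


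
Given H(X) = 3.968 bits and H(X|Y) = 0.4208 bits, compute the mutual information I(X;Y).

I(X;Y) = H(X) - H(X|Y)
I(X;Y) = 3.968 - 0.4208 = 3.5472 bits


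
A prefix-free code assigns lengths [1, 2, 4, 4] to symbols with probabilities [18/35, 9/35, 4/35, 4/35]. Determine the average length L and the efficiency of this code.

Average length L = Σ p_i × l_i = 1.9429 bits
Entropy H = 1.7125 bits
Efficiency η = H/L × 100% = 88.14%


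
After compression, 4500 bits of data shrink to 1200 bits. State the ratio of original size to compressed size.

Compression ratio = Original / Compressed
= 4500 / 1200 = 3.75:1


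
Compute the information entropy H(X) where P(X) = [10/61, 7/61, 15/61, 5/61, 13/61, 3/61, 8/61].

H(X) = -Σ p(x) log₂ p(x)
  -10/61 × log₂(10/61) = 0.4277
  -7/61 × log₂(7/61) = 0.3584
  -15/61 × log₂(15/61) = 0.4977
  -5/61 × log₂(5/61) = 0.2958
  -13/61 × log₂(13/61) = 0.4753
  -3/61 × log₂(3/61) = 0.2137
  -8/61 × log₂(8/61) = 0.3844
H(X) = 2.6530 bits


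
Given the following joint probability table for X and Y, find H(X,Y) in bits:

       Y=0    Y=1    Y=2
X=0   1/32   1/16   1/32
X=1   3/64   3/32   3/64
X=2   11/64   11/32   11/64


H(X,Y) = -Σ p(x,y) log₂ p(x,y)
  p(0,0)=1/32: -0.0312 × log₂(0.0312) = 0.1562
  p(0,1)=1/16: -0.0625 × log₂(0.0625) = 0.2500
  p(0,2)=1/32: -0.0312 × log₂(0.0312) = 0.1562
  p(1,0)=3/64: -0.0469 × log₂(0.0469) = 0.2070
  p(1,1)=3/32: -0.0938 × log₂(0.0938) = 0.3202
  p(1,2)=3/64: -0.0469 × log₂(0.0469) = 0.2070
  p(2,0)=11/64: -0.1719 × log₂(0.1719) = 0.4367
  p(2,1)=11/32: -0.3438 × log₂(0.3438) = 0.5296
  p(2,2)=11/64: -0.1719 × log₂(0.1719) = 0.4367
H(X,Y) = 2.6995 bits


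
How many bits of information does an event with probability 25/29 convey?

Information content I(x) = -log₂(p(x))
I = -log₂(25/29) = -log₂(0.8621)
I = 0.2141 bits


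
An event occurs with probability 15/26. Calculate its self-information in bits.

Information content I(x) = -log₂(p(x))
I = -log₂(15/26) = -log₂(0.5769)
I = 0.7935 bits


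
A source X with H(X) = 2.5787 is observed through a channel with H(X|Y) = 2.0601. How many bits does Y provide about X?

I(X;Y) = H(X) - H(X|Y)
I(X;Y) = 2.5787 - 2.0601 = 0.5186 bits


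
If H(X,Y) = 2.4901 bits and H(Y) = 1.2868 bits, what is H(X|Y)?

Chain rule: H(X,Y) = H(X|Y) + H(Y)
H(X|Y) = H(X,Y) - H(Y) = 2.4901 - 1.2868 = 1.2033 bits


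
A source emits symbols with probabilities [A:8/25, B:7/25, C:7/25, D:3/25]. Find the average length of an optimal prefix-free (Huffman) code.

Huffman tree construction:
Combine smallest probabilities repeatedly
Resulting codes:
  A: 11 (length 2)
  B: 01 (length 2)
  C: 10 (length 2)
  D: 00 (length 2)
Average length = Σ p(s) × length(s) = 2.0000 bits


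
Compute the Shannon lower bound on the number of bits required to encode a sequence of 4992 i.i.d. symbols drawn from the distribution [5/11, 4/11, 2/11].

Entropy H = 1.4949 bits/symbol
Minimum bits = H × n = 1.4949 × 4992
= 7462.63 bits


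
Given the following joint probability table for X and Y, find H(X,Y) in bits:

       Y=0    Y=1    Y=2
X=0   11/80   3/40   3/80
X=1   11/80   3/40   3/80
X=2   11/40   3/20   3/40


H(X,Y) = -Σ p(x,y) log₂ p(x,y)
  p(0,0)=11/80: -0.1375 × log₂(0.1375) = 0.3936
  p(0,1)=3/40: -0.0750 × log₂(0.0750) = 0.2803
  p(0,2)=3/80: -0.0375 × log₂(0.0375) = 0.1776
  p(1,0)=11/80: -0.1375 × log₂(0.1375) = 0.3936
  p(1,1)=3/40: -0.0750 × log₂(0.0750) = 0.2803
  p(1,2)=3/80: -0.0375 × log₂(0.0375) = 0.1776
  p(2,0)=11/40: -0.2750 × log₂(0.2750) = 0.5122
  p(2,1)=3/20: -0.1500 × log₂(0.1500) = 0.4105
  p(2,2)=3/40: -0.0750 × log₂(0.0750) = 0.2803
H(X,Y) = 2.9060 bits


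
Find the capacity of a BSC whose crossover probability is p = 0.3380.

For BSC with error probability p:
C = 1 - H(p) where H(p) is binary entropy
H(0.3380) = -0.3380 × log₂(0.3380) - 0.6620 × log₂(0.6620)
H(p) = 0.9229
C = 1 - 0.9229 = 0.0771 bits/use


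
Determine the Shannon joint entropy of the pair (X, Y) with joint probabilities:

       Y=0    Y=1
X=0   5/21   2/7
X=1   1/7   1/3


H(X,Y) = -Σ p(x,y) log₂ p(x,y)
  p(0,0)=5/21: -0.2381 × log₂(0.2381) = 0.4929
  p(0,1)=2/7: -0.2857 × log₂(0.2857) = 0.5164
  p(1,0)=1/7: -0.1429 × log₂(0.1429) = 0.4011
  p(1,1)=1/3: -0.3333 × log₂(0.3333) = 0.5283
H(X,Y) = 1.9387 bits


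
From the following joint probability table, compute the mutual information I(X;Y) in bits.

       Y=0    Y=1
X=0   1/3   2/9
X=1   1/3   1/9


H(X) = 0.9911, H(Y) = 0.9183, H(X,Y) = 1.8911
I(X;Y) = H(X) + H(Y) - H(X,Y) = 0.0183 bits


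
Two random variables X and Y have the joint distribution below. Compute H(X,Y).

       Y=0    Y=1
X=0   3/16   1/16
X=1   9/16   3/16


H(X,Y) = -Σ p(x,y) log₂ p(x,y)
  p(0,0)=3/16: -0.1875 × log₂(0.1875) = 0.4528
  p(0,1)=1/16: -0.0625 × log₂(0.0625) = 0.2500
  p(1,0)=9/16: -0.5625 × log₂(0.5625) = 0.4669
  p(1,1)=3/16: -0.1875 × log₂(0.1875) = 0.4528
H(X,Y) = 1.6226 bits


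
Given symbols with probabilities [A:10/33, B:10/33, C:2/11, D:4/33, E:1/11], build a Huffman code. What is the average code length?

Huffman tree construction:
Combine smallest probabilities repeatedly
Resulting codes:
  A: 10 (length 2)
  B: 11 (length 2)
  C: 00 (length 2)
  D: 011 (length 3)
  E: 010 (length 3)
Average length = Σ p(s) × length(s) = 2.2121 bits


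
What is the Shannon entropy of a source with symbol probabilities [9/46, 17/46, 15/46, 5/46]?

H(X) = -Σ p(x) log₂ p(x)
  -9/46 × log₂(9/46) = 0.4605
  -17/46 × log₂(17/46) = 0.5307
  -15/46 × log₂(15/46) = 0.5272
  -5/46 × log₂(5/46) = 0.3480
H(X) = 1.8664 bits


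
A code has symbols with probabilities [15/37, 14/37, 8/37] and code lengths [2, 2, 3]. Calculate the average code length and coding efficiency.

Average length L = Σ p_i × l_i = 2.2162 bits
Entropy H = 1.5363 bits
Efficiency η = H/L × 100% = 69.32%


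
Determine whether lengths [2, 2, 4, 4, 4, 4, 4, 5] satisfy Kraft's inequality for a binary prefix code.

Kraft inequality: Σ 2^(-l_i) ≤ 1 for prefix-free code
Calculating: 2^(-2) + 2^(-2) + 2^(-4) + 2^(-4) + 2^(-4) + 2^(-4) + 2^(-4) + 2^(-5)
= 0.25 + 0.25 + 0.0625 + 0.0625 + 0.0625 + 0.0625 + 0.0625 + 0.03125
= 0.8438
Since 0.8438 ≤ 1, prefix-free code exists


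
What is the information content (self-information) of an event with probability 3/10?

Information content I(x) = -log₂(p(x))
I = -log₂(3/10) = -log₂(0.3000)
I = 1.7370 bits


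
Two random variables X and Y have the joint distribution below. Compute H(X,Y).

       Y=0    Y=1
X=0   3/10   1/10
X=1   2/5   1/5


H(X,Y) = -Σ p(x,y) log₂ p(x,y)
  p(0,0)=3/10: -0.3000 × log₂(0.3000) = 0.5211
  p(0,1)=1/10: -0.1000 × log₂(0.1000) = 0.3322
  p(1,0)=2/5: -0.4000 × log₂(0.4000) = 0.5288
  p(1,1)=1/5: -0.2000 × log₂(0.2000) = 0.4644
H(X,Y) = 1.8464 bits


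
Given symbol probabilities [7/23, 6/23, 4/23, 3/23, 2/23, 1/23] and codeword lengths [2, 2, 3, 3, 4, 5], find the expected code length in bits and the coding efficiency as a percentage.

Average length L = Σ p_i × l_i = 2.6087 bits
Entropy H = 2.3533 bits
Efficiency η = H/L × 100% = 90.21%


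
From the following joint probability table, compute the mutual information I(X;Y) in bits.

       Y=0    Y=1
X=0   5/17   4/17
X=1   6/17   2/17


H(X) = 0.9975, H(Y) = 0.9367, H(X,Y) = 1.9040
I(X;Y) = H(X) + H(Y) - H(X,Y) = 0.0302 bits


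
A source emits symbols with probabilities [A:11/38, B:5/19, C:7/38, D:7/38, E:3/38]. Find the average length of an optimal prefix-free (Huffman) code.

Huffman tree construction:
Combine smallest probabilities repeatedly
Resulting codes:
  A: 11 (length 2)
  B: 01 (length 2)
  C: 101 (length 3)
  D: 00 (length 2)
  E: 100 (length 3)
Average length = Σ p(s) × length(s) = 2.2632 bits


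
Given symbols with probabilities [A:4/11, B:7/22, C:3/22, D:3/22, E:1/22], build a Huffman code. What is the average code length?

Huffman tree construction:
Combine smallest probabilities repeatedly
Resulting codes:
  A: 0 (length 1)
  B: 10 (length 2)
  C: 1111 (length 4)
  D: 110 (length 3)
  E: 1110 (length 4)
Average length = Σ p(s) × length(s) = 2.1364 bits


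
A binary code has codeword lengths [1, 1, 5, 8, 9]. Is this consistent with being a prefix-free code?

Kraft inequality: Σ 2^(-l_i) ≤ 1 for prefix-free code
Calculating: 2^(-1) + 2^(-1) + 2^(-5) + 2^(-8) + 2^(-9)
= 0.5 + 0.5 + 0.03125 + 0.00390625 + 0.001953125
= 1.0371
Since 1.0371 > 1, prefix-free code does not exist


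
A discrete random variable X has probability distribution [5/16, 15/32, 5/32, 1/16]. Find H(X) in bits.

H(X) = -Σ p(x) log₂ p(x)
  -5/16 × log₂(5/16) = 0.5244
  -15/32 × log₂(15/32) = 0.5124
  -5/32 × log₂(5/32) = 0.4184
  -1/16 × log₂(1/16) = 0.2500
H(X) = 1.7052 bits


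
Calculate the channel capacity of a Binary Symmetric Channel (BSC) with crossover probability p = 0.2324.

For BSC with error probability p:
C = 1 - H(p) where H(p) is binary entropy
H(0.2324) = -0.2324 × log₂(0.2324) - 0.7676 × log₂(0.7676)
H(p) = 0.7822
C = 1 - 0.7822 = 0.2178 bits/use


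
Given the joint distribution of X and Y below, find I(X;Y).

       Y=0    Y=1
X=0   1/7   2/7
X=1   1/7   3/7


H(X) = 0.9852, H(Y) = 0.8631, H(X,Y) = 1.8424
I(X;Y) = H(X) + H(Y) - H(X,Y) = 0.0060 bits


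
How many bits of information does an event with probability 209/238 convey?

Information content I(x) = -log₂(p(x))
I = -log₂(209/238) = -log₂(0.8782)
I = 0.1875 bits


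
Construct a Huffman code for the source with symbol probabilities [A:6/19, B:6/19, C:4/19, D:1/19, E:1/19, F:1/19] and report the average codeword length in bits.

Huffman tree construction:
Combine smallest probabilities repeatedly
Resulting codes:
  A: 10 (length 2)
  B: 11 (length 2)
  C: 01 (length 2)
  D: 0010 (length 4)
  E: 0011 (length 4)
  F: 000 (length 3)
Average length = Σ p(s) × length(s) = 2.2632 bits


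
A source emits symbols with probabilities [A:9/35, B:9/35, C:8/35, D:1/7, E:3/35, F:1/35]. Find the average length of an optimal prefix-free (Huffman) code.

Huffman tree construction:
Combine smallest probabilities repeatedly
Resulting codes:
  A: 01 (length 2)
  B: 10 (length 2)
  C: 00 (length 2)
  D: 111 (length 3)
  E: 1101 (length 4)
  F: 1100 (length 4)
Average length = Σ p(s) × length(s) = 2.3714 bits


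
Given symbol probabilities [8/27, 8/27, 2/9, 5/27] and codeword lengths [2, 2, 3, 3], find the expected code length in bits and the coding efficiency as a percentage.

Average length L = Σ p_i × l_i = 2.4074 bits
Entropy H = 1.9727 bits
Efficiency η = H/L × 100% = 81.94%


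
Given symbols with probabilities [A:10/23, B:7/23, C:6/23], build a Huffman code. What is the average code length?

Huffman tree construction:
Combine smallest probabilities repeatedly
Resulting codes:
  A: 0 (length 1)
  B: 11 (length 2)
  C: 10 (length 2)
Average length = Σ p(s) × length(s) = 1.5652 bits


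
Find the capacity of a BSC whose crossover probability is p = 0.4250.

For BSC with error probability p:
C = 1 - H(p) where H(p) is binary entropy
H(0.4250) = -0.4250 × log₂(0.4250) - 0.5750 × log₂(0.5750)
H(p) = 0.9837
C = 1 - 0.9837 = 0.0163 bits/use


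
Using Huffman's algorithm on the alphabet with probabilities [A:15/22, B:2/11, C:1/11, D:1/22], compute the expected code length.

Huffman tree construction:
Combine smallest probabilities repeatedly
Resulting codes:
  A: 1 (length 1)
  B: 01 (length 2)
  C: 001 (length 3)
  D: 000 (length 3)
Average length = Σ p(s) × length(s) = 1.4545 bits
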